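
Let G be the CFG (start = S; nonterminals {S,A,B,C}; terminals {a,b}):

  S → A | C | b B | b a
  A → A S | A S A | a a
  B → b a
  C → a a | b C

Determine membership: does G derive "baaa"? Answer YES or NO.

Convert to CNF:
  S -> A S | A X3 | T0 T0 | T1 B | T1 C | T1 T0
  A -> A S | A X2 | T0 T0
  B -> T1 T0
  C -> T0 T0 | T1 C
  T0 -> a
  T1 -> b
  X2 -> S A
  X3 -> S A

CYK table (by increasing span):
  T[0,0] 'b' = {T1}  orig:{}
  T[1,1] 'a' = {T0}  orig:{}
  T[2,2] 'a' = {T0}  orig:{}
  T[3,3] 'a' = {T0}  orig:{}
  T[0,1] 'ba' = {B,S}
  T[1,2] 'aa' = {A,C,S}
  T[2,3] 'aa' = {A,C,S}
  T[0,2] 'baa' = {C,S}
  T[1,3] 'aaa' = ∅
  T[0,3] 'baaa' = {X2,X3}  orig:{}

S ∉ T[0,3] ⇒ NO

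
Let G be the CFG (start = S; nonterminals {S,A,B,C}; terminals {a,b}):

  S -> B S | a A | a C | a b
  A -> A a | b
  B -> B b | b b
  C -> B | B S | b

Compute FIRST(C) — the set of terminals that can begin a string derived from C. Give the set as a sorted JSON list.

Compute FIRST by fixpoint:
round 1:
  A via A→b: +{b}
  B via B→b b: +{b}
  C via C→B: +{b}
  S via S→B S: +{b}
  S via S→a A: +{a}
  FIRST(S)={a,b}  FIRST(A)={b}  FIRST(B)={b}  FIRST(C)={b}
round 2: (no change)
  FIRST(S)={a,b}  FIRST(A)={b}  FIRST(B)={b}  FIRST(C)={b}

FIRST(C) = ["b"]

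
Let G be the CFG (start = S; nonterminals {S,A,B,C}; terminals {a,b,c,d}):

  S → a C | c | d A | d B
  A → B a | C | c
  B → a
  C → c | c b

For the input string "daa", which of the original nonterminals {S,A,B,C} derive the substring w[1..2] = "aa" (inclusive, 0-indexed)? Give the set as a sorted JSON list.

Convert to CNF:
  S -> T0 C | T3 A | T3 B | c
  A -> B T0 | T1 T2 | c
  B -> a
  C -> T1 T2 | c
  T0 -> a
  T1 -> c
  T2 -> b
  T3 -> d

CYK fill, restricted to cells inside w[1..2]:
  cell(1,1) a: {B,T0}  orig:{B}
  cell(2,2) a: {B,T0}  orig:{B}
  cell(1,2) aa: {A}

Original NTs in T[1,2] deriving "aa": ["A"]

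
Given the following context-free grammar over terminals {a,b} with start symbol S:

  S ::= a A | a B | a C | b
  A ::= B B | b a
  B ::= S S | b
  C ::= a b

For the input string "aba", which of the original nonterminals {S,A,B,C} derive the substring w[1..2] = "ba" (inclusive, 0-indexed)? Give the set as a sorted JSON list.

Convert to CNF:
  S -> T1 A | T1 B | T1 C | b
  A -> B B | T0 T1
  B -> S S | b
  C -> T1 T0
  T0 -> b
  T1 -> a

CYK table (by increasing span) (cells [i..j] with 1 ≤ i ≤ j ≤ 2 only):
  T[1,1] 'b' = {B,S,T0}  orig:{B,S}
  T[2,2] 'a' = {T1}  orig:{}
  T[1,2] 'ba' = {A}

Original NTs in T[1,2] deriving "ba": ["A"]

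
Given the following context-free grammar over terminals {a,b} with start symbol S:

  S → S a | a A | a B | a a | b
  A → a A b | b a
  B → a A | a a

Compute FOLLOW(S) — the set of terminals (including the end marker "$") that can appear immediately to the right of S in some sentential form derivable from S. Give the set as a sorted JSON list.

FIRST iteration:
round 1:
  A via A→a A b: +{a}
  A via A→b a: +{b}
  B via B→a A: +{a}
  S via S→a A: +{a}
  S via S→b: +{b}
  S: {a,b}  A: {a,b}  B: {a}
round 2: (stable)
  S: {a,b}  A: {a,b}  B: {a}

FOLLOW iteration:
seed FOLLOW(S) with $
iter 1:
  A→a A b: FOLLOW(A) ⊇ FIRST(b) = {b}; new: +{b}
  S→S a: FOLLOW(S) ⊇ FIRST(a) = {a}; new: +{a}
  S→a A: FOLLOW(A) ⊇ FOLLOW(S) ⊇ {$,a}; new: +{$,a}
  S→a B: FOLLOW(B) ⊇ FOLLOW(S) ⊇ {$,a}; new: +{$,a}
  FOLLOW[S]={$,a}  FOLLOW[A]={$,a,b}  FOLLOW[B]={$,a}
iter 2: done
  FOLLOW[S]={$,a}  FOLLOW[A]={$,a,b}  FOLLOW[B]={$,a}

FOLLOW(S) = ["$", "a"]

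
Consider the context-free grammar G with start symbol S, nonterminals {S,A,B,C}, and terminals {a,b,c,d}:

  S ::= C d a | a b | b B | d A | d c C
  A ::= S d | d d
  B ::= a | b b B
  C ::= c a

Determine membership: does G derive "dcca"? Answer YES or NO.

CNF form of G:
  S -> C X5 | T0 A | T0 X6 | T1 B | T3 T1
  A -> S T0 | T0 T0
  B -> T1 X4 | a
  C -> T2 T3
  T0 -> d
  T1 -> b
  T2 -> c
  T3 -> a
  X4 -> T1 B
  X5 -> T0 T3
  X6 -> T2 C

Fill CYK table bottom-up:
  [0..0]={T0}  "d"  orig:{}
  [1..1]={T2}  "c"  orig:{}
  [2..2]={T2}  "c"  orig:{}
  [3..3]={B,T3}  "a"  orig:{B}
  [0..1]=∅  "dc"
  [1..2]=∅  "cc"
  [2..3]={C}  "ca"
  [0..2]=∅  "dcc"
  [1..3]={X6}  "cca"  orig:{}
  [0..3]={S}  "dcca"

S ∈ T[0,3] ⇒ YES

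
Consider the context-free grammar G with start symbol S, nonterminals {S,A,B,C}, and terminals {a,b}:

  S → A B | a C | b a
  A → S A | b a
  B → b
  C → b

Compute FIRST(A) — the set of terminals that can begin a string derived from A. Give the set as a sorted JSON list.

FIRST iteration:
pass 1:
  A via A→b a: +{b}
  B via B→b: +{b}
  C via C→b: +{b}
  S via S→A B: +{b}
  S via S→a C: +{a}
  S: {a,b}  A: {b}  B: {b}  C: {b}
pass 2:
  A via A→S A: +{a}
  S: {a,b}  A: {a,b}  B: {b}  C: {b}
pass 3: done
  S: {a,b}  A: {a,b}  B: {b}  C: {b}

FIRST(A) = ["a", "b"]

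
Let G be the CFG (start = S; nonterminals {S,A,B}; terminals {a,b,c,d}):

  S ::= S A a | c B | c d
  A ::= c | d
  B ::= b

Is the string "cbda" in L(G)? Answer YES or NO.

Convert to CNF:
  S -> S X3 | T1 B | T1 T2
  A -> c | d
  B -> b
  T0 -> a
  T1 -> c
  T2 -> d
  X3 -> A T0

CYK fill:
  T[0,0] 'c' = {A,T1}  orig:{A}
  T[1,1] 'b' = {B}
  T[2,2] 'd' = {A,T2}  orig:{A}
  T[3,3] 'a' = {T0}  orig:{}
  T[0,1] 'cb' = {S}
  T[1,2] 'bd' = ∅
  T[2,3] 'da' = {X3}  orig:{}
  T[0,2] 'cbd' = ∅
  T[1,3] 'bda' = ∅
  T[0,3] 'cbda' = {S}

S ∈ T[0,3] ⇒ YES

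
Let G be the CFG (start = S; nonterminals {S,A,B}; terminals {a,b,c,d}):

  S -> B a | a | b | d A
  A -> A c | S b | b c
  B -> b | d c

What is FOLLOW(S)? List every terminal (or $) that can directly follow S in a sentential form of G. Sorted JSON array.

FIRST iteration:
iter 1:
  A via A→b c: +{b}
  B via B→b: +{b}
  B via B→d c: +{d}
  S via S→B a: +{b,d}
  S via S→a: +{a}
  FIRST[S]={a,b,d}  FIRST[A]={b}  FIRST[B]={b,d}
iter 2:
  A via A→S b: +{a,d}
  FIRST[S]={a,b,d}  FIRST[A]={a,b,d}  FIRST[B]={b,d}
iter 3: — fixpoint
  FIRST[S]={a,b,d}  FIRST[A]={a,b,d}  FIRST[B]={b,d}

Compute FOLLOW by fixpoint:
initialize: $ ∈ FOLLOW(S)
[1]
  A→A c: FOLLOW(A) ⊇ FIRST(c) = {c}; new: +{c}
  A→S b: FOLLOW(S) ⊇ FIRST(b) = {b}; new: +{b}
  S→B a: FOLLOW(B) ⊇ FIRST(a) = {a}; new: +{a}
  S→d A: FOLLOW(A) ⊇ FOLLOW(S) ⊇ {$,b}; new: +{$,b}
  FOLLOW[S]={$,b}  FOLLOW[A]={$,b,c}  FOLLOW[B]={a}
[2] (stable)
  FOLLOW[S]={$,b}  FOLLOW[A]={$,b,c}  FOLLOW[B]={a}

FOLLOW(S) = ["$", "b"]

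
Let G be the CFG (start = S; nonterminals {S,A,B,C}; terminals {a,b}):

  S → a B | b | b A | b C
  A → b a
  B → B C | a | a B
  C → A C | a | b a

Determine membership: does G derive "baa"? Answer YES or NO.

CNF form of G:
  S -> T0 A | T0 C | T1 B | b
  A -> T0 T1
  B -> B C | T1 B | a
  C -> A C | T0 T1 | a
  T0 -> b
  T1 -> a

CYK table (by increasing span):
  cell(0,0) b: {S,T0}  orig:{S}
  cell(1,1) a: {B,C,T1}  orig:{B,C}
  cell(2,2) a: {B,C,T1}  orig:{B,C}
  cell(0,1) ba: {A,C,S}
  cell(1,2) aa: {B,S}
  cell(0,2) baa: {C}

S ∉ T[0,2] ⇒ NO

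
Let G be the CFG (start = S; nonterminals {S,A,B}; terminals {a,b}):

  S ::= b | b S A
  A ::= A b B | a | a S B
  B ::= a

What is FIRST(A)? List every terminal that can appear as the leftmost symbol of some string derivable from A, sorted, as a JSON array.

Compute FIRST by fixpoint:
[1]
  A via A→a: +{a}
  B via B→a: +{a}
  S via S→b: +{b}
  FIRST[S]={b}  FIRST[A]={a}  FIRST[B]={a}
[2] done
  FIRST[S]={b}  FIRST[A]={a}  FIRST[B]={a}

FIRST(A) = ["a"]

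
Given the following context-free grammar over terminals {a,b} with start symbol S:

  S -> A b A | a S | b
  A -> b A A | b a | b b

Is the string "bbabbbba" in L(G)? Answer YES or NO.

Convert to CNF:
  S -> A X3 | T1 S | b
  A -> T0 T0 | T0 T1 | T0 X2
  T0 -> b
  T1 -> a
  X2 -> A A
  X3 -> T0 A

CYK fill:
  cell(0,0) b: {S,T0}  orig:{S}
  cell(1,1) b: {S,T0}  orig:{S}
  cell(2,2) a: {T1}  orig:{}
  cell(3,3) b: {S,T0}  orig:{S}
  cell(4,4) b: {S,T0}  orig:{S}
  cell(5,5) b: {S,T0}  orig:{S}
  cell(6,6) b: {S,T0}  orig:{S}
  cell(7,7) a: {T1}  orig:{}
  cell(0,1) bb: {A}
  cell(1,2) ba: {A}
  cell(2,3) ab: {S}
  cell(3,4) bb: {A}
  cell(4,5) bb: {A}
  cell(5,6) bb: {A}
  cell(6,7) ba: {A}
  cell(0,2) bba: {X3}  orig:{}
  cell(1,3) bab: ∅
  cell(2,4) abb: ∅
  cell(3,5) bbb: {X3}  orig:{}
  cell(4,6) bbb: {X3}  orig:{}
  cell(5,7) bba: {X3}  orig:{}
  cell(0,3) bbab: ∅
  cell(1,4) babb: {X2}  orig:{}
  cell(2,5) abbb: ∅
  cell(3,6) bbbb: {X2}  orig:{}
  cell(4,7) bbba: {X2}  orig:{}
  cell(0,4) bbabb: {A}
  cell(1,5) babbb: {S}
  cell(2,6) abbbb: ∅
  cell(3,7) bbbba: {A,S}
  cell(0,5) bbabbb: ∅
  cell(1,6) babbbb: ∅
  cell(2,7) abbbba: {S}
  cell(0,6) bbabbbb: {X2}  orig:{}
  cell(1,7) babbbba: {X2}  orig:{}
  cell(0,7) bbabbbba: {A,S}

S ∈ T[0,7] ⇒ YES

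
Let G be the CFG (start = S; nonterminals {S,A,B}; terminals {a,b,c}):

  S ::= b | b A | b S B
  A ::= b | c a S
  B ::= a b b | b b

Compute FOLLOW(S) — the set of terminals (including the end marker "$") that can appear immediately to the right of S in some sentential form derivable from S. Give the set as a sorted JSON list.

FIRST sets, iterate to fixpoint:
iter 1:
  A via A→b: +{b}
  A via A→c a S: +{c}
  B via B→a b b: +{a}
  B via B→b b: +{b}
  S via S→b: +{b}
  FIRST(S)={b}  FIRST(A)={b,c}  FIRST(B)={a,b}
iter 2: done
  FIRST(S)={b}  FIRST(A)={b,c}  FIRST(B)={a,b}

FOLLOW iteration:
seed FOLLOW(S) with $
iter 1:
  S→b A: FOLLOW(A) ⊇ FOLLOW(S) ⊇ {$}; new: +{$}
  S→b S B: FOLLOW(S) ⊇ FIRST(B) = {a,b}; new: +{a,b}
  S→b S B: FOLLOW(B) ⊇ FOLLOW(S) ⊇ {$,a,b}; new: +{$,a,b}
  FOLLOW(S)={$,a,b}  FOLLOW(A)={$}  FOLLOW(B)={$,a,b}
iter 2:
  S→b A: FOLLOW(A) ⊇ FOLLOW(S) ⊇ {$,a,b}; new: +{a,b}
  FOLLOW(S)={$,a,b}  FOLLOW(A)={$,a,b}  FOLLOW(B)={$,a,b}
iter 3: (stable)
  FOLLOW(S)={$,a,b}  FOLLOW(A)={$,a,b}  FOLLOW(B)={$,a,b}

FOLLOW(S) = ["$", "a", "b"]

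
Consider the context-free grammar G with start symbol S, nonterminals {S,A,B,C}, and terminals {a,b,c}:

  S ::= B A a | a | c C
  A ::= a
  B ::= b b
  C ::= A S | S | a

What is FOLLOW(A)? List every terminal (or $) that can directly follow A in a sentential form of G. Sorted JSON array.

FIRST sets, iterate to fixpoint:
pass 1:
  A via A→a: +{a}
  B via B→b b: +{b}
  C via C→A S: +{a}
  S via S→B A a: +{b}
  S via S→a: +{a}
  S via S→c C: +{c}
  FIRST(S)={a,b,c}  FIRST(A)={a}  FIRST(B)={b}  FIRST(C)={a}
pass 2:
  C via C→S: +{b,c}
  FIRST(S)={a,b,c}  FIRST(A)={a}  FIRST(B)={b}  FIRST(C)={a,b,c}
pass 3: done
  FIRST(S)={a,b,c}  FIRST(A)={a}  FIRST(B)={b}  FIRST(C)={a,b,c}

Compute FOLLOW by fixpoint:
initialize: $ ∈ FOLLOW(S)
pass 1:
  C→A S: FOLLOW(A) ⊇ FIRST(S) = {a,b,c}; new: +{a,b,c}
  S→B A a: FOLLOW(B) ⊇ FIRST(A) = {a}; new: +{a}
  S→c C: FOLLOW(C) ⊇ FOLLOW(S) ⊇ {$}; new: +{$}
  S: {$}  A: {a,b,c}  B: {a}  C: {$}
pass 2: (no change)
  S: {$}  A: {a,b,c}  B: {a}  C: {$}

FOLLOW(A) = ["a", "b", "c"]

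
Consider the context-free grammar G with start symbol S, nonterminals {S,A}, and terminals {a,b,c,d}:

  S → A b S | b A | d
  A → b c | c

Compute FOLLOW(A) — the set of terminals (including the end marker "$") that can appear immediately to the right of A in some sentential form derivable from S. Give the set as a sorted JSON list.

FIRST sets, iterate to fixpoint:
pass 1:
  A via A→b c: +{b}
  A via A→c: +{c}
  S via S→A b S: +{b,c}
  S via S→d: +{d}
  FIRST(S)={b,c,d}  FIRST(A)={b,c}
pass 2: (stable)
  FIRST(S)={b,c,d}  FIRST(A)={b,c}

Compute FOLLOW by fixpoint:
initialize: $ ∈ FOLLOW(S)
iter 1:
  S→A b S: FOLLOW(A) ⊇ FIRST(b) = {b}; new: +{b}
  S→b A: FOLLOW(A) ⊇ FOLLOW(S) ⊇ {$}; new: +{$}
  FOLLOW(S)={$}  FOLLOW(A)={$,b}
iter 2: — fixpoint
  FOLLOW(S)={$}  FOLLOW(A)={$,b}

FOLLOW(A) = ["$", "b"]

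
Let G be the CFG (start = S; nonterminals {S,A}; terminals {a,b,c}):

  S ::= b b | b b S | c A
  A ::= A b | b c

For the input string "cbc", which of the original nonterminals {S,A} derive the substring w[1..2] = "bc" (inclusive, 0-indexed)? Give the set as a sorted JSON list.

CNF form of G:
  S -> T0 T0 | T0 X2 | T1 A
  A -> A T0 | T0 T1
  T0 -> b
  T1 -> c
  X2 -> T0 S

Fill CYK table bottom-up — only the sub-triangle for w[1..2]:
  [1..1]={T0}  "b"  orig:{}
  [2..2]={T1}  "c"  orig:{}
  [1..2]={A}  "bc"

Original NTs in T[1,2] deriving "bc": ["A"]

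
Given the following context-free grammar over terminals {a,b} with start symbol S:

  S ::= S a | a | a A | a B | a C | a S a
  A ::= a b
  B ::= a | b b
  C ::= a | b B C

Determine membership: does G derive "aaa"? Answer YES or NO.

Convert to CNF:
  S -> S T0 | T0 A | T0 B | T0 C | T0 X3 | a
  A -> T0 T1
  B -> T1 T1 | a
  C -> T1 X2 | a
  T0 -> a
  T1 -> b
  X2 -> B C
  X3 -> S T0

CYK table (by increasing span):
  T[0,0] 'a' = {B,C,S,T0}  orig:{B,C,S}
  T[1,1] 'a' = {B,C,S,T0}  orig:{B,C,S}
  T[2,2] 'a' = {B,C,S,T0}  orig:{B,C,S}
  T[0,1] 'aa' = {S,X2,X3}  orig:{S}
  T[1,2] 'aa' = {S,X2,X3}  orig:{S}
  T[0,2] 'aaa' = {S,X3}  orig:{S}

S ∈ T[0,2] ⇒ YES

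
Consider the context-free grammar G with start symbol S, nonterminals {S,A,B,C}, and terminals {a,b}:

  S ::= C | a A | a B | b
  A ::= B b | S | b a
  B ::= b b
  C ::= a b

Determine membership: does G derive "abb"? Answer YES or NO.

Convert to CNF:
  S -> T1 A | T1 B | T1 T0 | b
  A -> B T0 | T0 T1 | T1 A | T1 B | T1 T0 | b
  B -> T0 T0
  C -> T1 T0
  T0 -> b
  T1 -> a

CYK fill:
  cell(0,0) a: {T1}  orig:{}
  cell(1,1) b: {A,S,T0}  orig:{A,S}
  cell(2,2) b: {A,S,T0}  orig:{A,S}
  cell(0,1) ab: {A,C,S}
  cell(1,2) bb: {B}
  cell(0,2) abb: {A,S}

S ∈ T[0,2] ⇒ YES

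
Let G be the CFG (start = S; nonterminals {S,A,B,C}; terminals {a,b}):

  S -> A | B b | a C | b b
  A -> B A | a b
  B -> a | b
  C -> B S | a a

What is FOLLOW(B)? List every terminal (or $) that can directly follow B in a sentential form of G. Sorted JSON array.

FIRST sets, iterate to fixpoint:
round 1:
  A via A→a b: +{a}
  B via B→a: +{a}
  B via B→b: +{b}
  C via C→B S: +{a,b}
  S via S→A: +{a}
  S via S→B b: +{b}
  FIRST[S]={a,b}  FIRST[A]={a}  FIRST[B]={a,b}  FIRST[C]={a,b}
round 2:
  A via A→B A: +{b}
  FIRST[S]={a,b}  FIRST[A]={a,b}  FIRST[B]={a,b}  FIRST[C]={a,b}
round 3: (no change)
  FIRST[S]={a,b}  FIRST[A]={a,b}  FIRST[B]={a,b}  FIRST[C]={a,b}

Compute FOLLOW by fixpoint:
FOLLOW(S) := {$}
[1]
  A→B A: FOLLOW(B) ⊇ FIRST(A) = {a,b}; new: +{a,b}
  S→A: FOLLOW(A) ⊇ FOLLOW(S) ⊇ {$}; new: +{$}
  S→a C: FOLLOW(C) ⊇ FOLLOW(S) ⊇ {$}; new: +{$}
  FOLLOW[S]={$}  FOLLOW[A]={$}  FOLLOW[B]={a,b}  FOLLOW[C]={$}
[2] (no change)
  FOLLOW[S]={$}  FOLLOW[A]={$}  FOLLOW[B]={a,b}  FOLLOW[C]={$}

FOLLOW(B) = ["a", "b"]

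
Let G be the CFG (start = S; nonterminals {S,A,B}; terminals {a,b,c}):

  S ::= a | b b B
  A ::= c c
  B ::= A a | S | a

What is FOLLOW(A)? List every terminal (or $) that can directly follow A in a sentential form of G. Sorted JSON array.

FIRST sets, iterate to fixpoint:
[1]
  A via A→c c: +{c}
  B via B→A a: +{c}
  B via B→a: +{a}
  S via S→a: +{a}
  S via S→b b B: +{b}
  FIRST[S]={a,b}  FIRST[A]={c}  FIRST[B]={a,c}
[2]
  B via B→S: +{b}
  FIRST[S]={a,b}  FIRST[A]={c}  FIRST[B]={a,b,c}
[3] (stable)
  FIRST[S]={a,b}  FIRST[A]={c}  FIRST[B]={a,b,c}

FOLLOW sets:
FOLLOW(S) := {$}
[1]
  B→A a: FOLLOW(A) ⊇ FIRST(a) = {a}; new: +{a}
  S→b b B: FOLLOW(B) ⊇ FOLLOW(S) ⊇ {$}; new: +{$}
  FOLLOW(S)={$}  FOLLOW(A)={a}  FOLLOW(B)={$}
[2] done
  FOLLOW(S)={$}  FOLLOW(A)={a}  FOLLOW(B)={$}

FOLLOW(A) = ["a"]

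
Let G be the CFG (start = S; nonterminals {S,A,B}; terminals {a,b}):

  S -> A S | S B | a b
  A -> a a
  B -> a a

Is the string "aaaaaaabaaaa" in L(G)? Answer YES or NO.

Convert to CNF:
  S -> A S | S B | T0 T1
  A -> T0 T0
  B -> T0 T0
  T0 -> a
  T1 -> b

CYK table (by increasing span):
  T[0,0] 'a' = {T0}  orig:{}
  T[1,1] 'a' = {T0}  orig:{}
  T[2,2] 'a' = {T0}  orig:{}
  T[3,3] 'a' = {T0}  orig:{}
  T[4,4] 'a' = {T0}  orig:{}
  T[5,5] 'a' = {T0}  orig:{}
  T[6,6] 'a' = {T0}  orig:{}
  T[7,7] 'b' = {T1}  orig:{}
  T[8,8] 'a' = {T0}  orig:{}
  T[9,9] 'a' = {T0}  orig:{}
  T[10,10] 'a' = {T0}  orig:{}
  T[11,11] 'a' = {T0}  orig:{}
  T[0,1] 'aa' = {A,B}
  T[1,2] 'aa' = {A,B}
  T[2,3] 'aa' = {A,B}
  T[3,4] 'aa' = {A,B}
  T[4,5] 'aa' = {A,B}
  T[5,6] 'aa' = {A,B}
  T[6,7] 'ab' = {S}
  T[7,8] 'ba' = ∅
  T[8,9] 'aa' = {A,B}
  T[9,10] 'aa' = {A,B}
  T[10,11] 'aa' = {A,B}
  T[0,2] 'aaa' = ∅
  T[1,3] 'aaa' = ∅
  T[2,4] 'aaa' = ∅
  T[3,5] 'aaa' = ∅
  T[4,6] 'aaa' = ∅
  T[5,7] 'aab' = ∅
  T[6,8] 'aba' = ∅
  T[7,9] 'baa' = ∅
  T[8,10] 'aaa' = ∅
  T[9,11] 'aaa' = ∅
  T[0,3] 'aaaa' = ∅
  T[1,4] 'aaaa' = ∅
  T[2,5] 'aaaa' = ∅
  T[3,6] 'aaaa' = ∅
  T[4,7] 'aaab' = {S}
  T[5,8] 'aaba' = ∅
  T[6,9] 'abaa' = {S}
  T[7,10] 'baaa' = ∅
  T[8,11] 'aaaa' = ∅
  T[0,4] 'aaaaa' = ∅
  T[1,5] 'aaaaa' = ∅
  T[2,6] 'aaaaa' = ∅
  T[3,7] 'aaaab' = ∅
  T[4,8] 'aaaba' = ∅
  T[5,9] 'aabaa' = ∅
  T[6,10] 'abaaa' = ∅
  T[7,11] 'baaaa' = ∅
  T[0,5] 'aaaaaa' = ∅
  T[1,6] 'aaaaaa' = ∅
  T[2,7] 'aaaaab' = {S}
  T[3,8] 'aaaaba' = ∅
  T[4,9] 'aaabaa' = {S}
  T[5,10] 'aabaaa' = ∅
  T[6,11] 'abaaaa' = {S}
  T[0,6] 'aaaaaaa' = ∅
  T[1,7] 'aaaaaab' = ∅
  T[2,8] 'aaaaaba' = ∅
  T[3,9] 'aaaabaa' = ∅
  T[4,10] 'aaabaaa' = ∅
  T[5,11] 'aabaaaa' = ∅
  T[0,7] 'aaaaaaab' = {S}
  T[1,8] 'aaaaaaba' = ∅
  T[2,9] 'aaaaabaa' = {S}
  T[3,10] 'aaaabaaa' = ∅
  T[4,11] 'aaabaaaa' = {S}
  T[0,8] 'aaaaaaaba' = ∅
  T[1,9] 'aaaaaabaa' = ∅
  T[2,10] 'aaaaabaaa' = ∅
  T[3,11] 'aaaabaaaa' = ∅
  T[0,9] 'aaaaaaabaa' = {S}
  T[1,10] 'aaaaaabaaa' = ∅
  T[2,11] 'aaaaabaaaa' = {S}
  T[0,10] 'aaaaaaabaaa' = ∅
  T[1,11] 'aaaaaabaaaa' = ∅
  T[0,11] 'aaaaaaabaaaa' = {S}

S ∈ T[0,11] ⇒ YES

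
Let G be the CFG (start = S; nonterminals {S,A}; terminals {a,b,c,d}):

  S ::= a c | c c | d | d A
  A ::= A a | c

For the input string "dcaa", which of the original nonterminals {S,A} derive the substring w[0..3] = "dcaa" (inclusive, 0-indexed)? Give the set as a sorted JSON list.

Convert to CNF:
  S -> T0 T1 | T1 T1 | T2 A | d
  A -> A T0 | c
  T0 -> a
  T1 -> c
  T2 -> d

CYK fill — only the sub-triangle for w[0..3]:
  [0..0]={S,T2}  "d"  orig:{S}
  [1..1]={A,T1}  "c"  orig:{A}
  [2..2]={T0}  "a"  orig:{}
  [3..3]={T0}  "a"  orig:{}
  [0..1]={S}  "dc"
  [1..2]={A}  "ca"
  [2..3]=∅  "aa"
  [0..2]={S}  "dca"
  [1..3]={A}  "caa"
  [0..3]={S}  "dcaa"

Original NTs in T[0,3] deriving "dcaa": ["S"]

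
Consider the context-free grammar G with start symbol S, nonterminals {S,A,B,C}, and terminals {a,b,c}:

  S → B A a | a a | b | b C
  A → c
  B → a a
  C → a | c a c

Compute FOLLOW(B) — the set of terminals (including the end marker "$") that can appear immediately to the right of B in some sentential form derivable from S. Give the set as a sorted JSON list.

Compute FIRST by fixpoint:
iter 1:
  A via A→c: +{c}
  B via B→a a: +{a}
  C via C→a: +{a}
  C via C→c a c: +{c}
  S via S→B A a: +{a}
  S via S→b: +{b}
  S: {a,b}  A: {c}  B: {a}  C: {a,c}
iter 2: — fixpoint
  S: {a,b}  A: {c}  B: {a}  C: {a,c}

FOLLOW iteration:
seed FOLLOW(S) with $
pass 1:
  S→B A a: FOLLOW(B) ⊇ FIRST(A) = {c}; new: +{c}
  S→B A a: FOLLOW(A) ⊇ FIRST(a) = {a}; new: +{a}
  S→b C: FOLLOW(C) ⊇ FOLLOW(S) ⊇ {$}; new: +{$}
  FOLLOW(S)={$}  FOLLOW(A)={a}  FOLLOW(B)={c}  FOLLOW(C)={$}
pass 2: — fixpoint
  FOLLOW(S)={$}  FOLLOW(A)={a}  FOLLOW(B)={c}  FOLLOW(C)={$}

FOLLOW(B) = ["c"]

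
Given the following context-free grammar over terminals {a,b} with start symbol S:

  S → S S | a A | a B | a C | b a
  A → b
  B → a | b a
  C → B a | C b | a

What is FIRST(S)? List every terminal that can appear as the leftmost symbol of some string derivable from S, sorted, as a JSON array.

FIRST sets, iterate to fixpoint:
pass 1:
  A via A→b: +{b}
  B via B→a: +{a}
  B via B→b a: +{b}
  C via C→B a: +{a,b}
  S via S→a A: +{a}
  S via S→b a: +{b}
  FIRST(S)={a,b}  FIRST(A)={b}  FIRST(B)={a,b}  FIRST(C)={a,b}
pass 2: (stable)
  FIRST(S)={a,b}  FIRST(A)={b}  FIRST(B)={a,b}  FIRST(C)={a,b}

FIRST(S) = ["a", "b"]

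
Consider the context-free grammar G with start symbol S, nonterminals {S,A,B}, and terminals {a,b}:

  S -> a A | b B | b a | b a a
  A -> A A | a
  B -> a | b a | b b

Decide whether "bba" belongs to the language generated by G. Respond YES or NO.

Convert to CNF:
  S -> T0 B | T0 T1 | T0 X2 | T1 A
  A -> A A | a
  B -> T0 T0 | T0 T1 | a
  T0 -> b
  T1 -> a
  X2 -> T1 T1

CYK table (by increasing span):
  cell(0,0) b: {T0}  orig:{}
  cell(1,1) b: {T0}  orig:{}
  cell(2,2) a: {A,B,T1}  orig:{A,B}
  cell(0,1) bb: {B}
  cell(1,2) ba: {B,S}
  cell(0,2) bba: {S}

S ∈ T[0,2] ⇒ YES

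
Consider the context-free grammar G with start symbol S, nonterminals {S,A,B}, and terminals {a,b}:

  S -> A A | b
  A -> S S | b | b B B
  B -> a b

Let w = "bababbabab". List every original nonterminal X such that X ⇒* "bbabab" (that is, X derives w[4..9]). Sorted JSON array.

CNF form of G:
  S -> A A | b
  A -> S S | T0 X2 | b
  B -> T1 T0
  T0 -> b
  T1 -> a
  X2 -> B B

Fill CYK table bottom-up (cells [i..j] with 4 ≤ i ≤ j ≤ 9 only):
  T[4,4] 'b' = {A,S,T0}  orig:{A,S}
  T[5,5] 'b' = {A,S,T0}  orig:{A,S}
  T[6,6] 'a' = {T1}  orig:{}
  T[7,7] 'b' = {A,S,T0}  orig:{A,S}
  T[8,8] 'a' = {T1}  orig:{}
  T[9,9] 'b' = {A,S,T0}  orig:{A,S}
  T[4,5] 'bb' = {A,S}
  T[5,6] 'ba' = ∅
  T[6,7] 'ab' = {B}
  T[7,8] 'ba' = ∅
  T[8,9] 'ab' = {B}
  T[4,6] 'bba' = ∅
  T[5,7] 'bab' = ∅
  T[6,8] 'aba' = ∅
  T[7,9] 'bab' = ∅
  T[4,7] 'bbab' = ∅
  T[5,8] 'baba' = ∅
  T[6,9] 'abab' = {X2}  orig:{}
  T[4,8] 'bbaba' = ∅
  T[5,9] 'babab' = {A}
  T[4,9] 'bbabab' = {S}

Original NTs in T[4,9] deriving "bbabab": ["S"]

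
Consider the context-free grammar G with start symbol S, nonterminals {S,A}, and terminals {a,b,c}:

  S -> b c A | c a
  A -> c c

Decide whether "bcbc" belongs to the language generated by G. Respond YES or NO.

Convert to CNF:
  S -> T0 T2 | T1 X3
  A -> T0 T0
  T0 -> c
  T1 -> b
  T2 -> a
  X3 -> T0 A

Fill CYK table bottom-up:
  cell(0,0) b: {T1}  orig:{}
  cell(1,1) c: {T0}  orig:{}
  cell(2,2) b: {T1}  orig:{}
  cell(3,3) c: {T0}  orig:{}
  cell(0,1) bc: ∅
  cell(1,2) cb: ∅
  cell(2,3) bc: ∅
  cell(0,2) bcb: ∅
  cell(1,3) cbc: ∅
  cell(0,3) bcbc: ∅

S ∉ T[0,3] ⇒ NO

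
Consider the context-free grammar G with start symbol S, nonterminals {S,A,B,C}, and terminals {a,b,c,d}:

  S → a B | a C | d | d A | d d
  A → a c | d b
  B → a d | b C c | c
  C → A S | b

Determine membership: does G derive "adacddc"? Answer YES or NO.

CNF form of G:
  S -> T0 B | T0 C | T2 A | T2 T2 | d
  A -> T0 T1 | T2 T3
  B -> T0 T2 | T3 X4 | c
  C -> A S | b
  T0 -> a
  T1 -> c
  T2 -> d
  T3 -> b
  X4 -> C T1

Fill CYK table bottom-up:
  [0..0]={T0}  "a"  orig:{}
  [1..1]={S,T2}  "d"  orig:{S}
  [2..2]={T0}  "a"  orig:{}
  [3..3]={B,T1}  "c"  orig:{B}
  [4..4]={S,T2}  "d"  orig:{S}
  [5..5]={S,T2}  "d"  orig:{S}
  [6..6]={B,T1}  "c"  orig:{B}
  [0..1]={B}  "ad"
  [1..2]=∅  "da"
  [2..3]={A,S}  "ac"
  [3..4]=∅  "cd"
  [4..5]={S}  "dd"
  [5..6]=∅  "dc"
  [0..2]=∅  "ada"
  [1..3]={S}  "dac"
  [2..4]={C}  "acd"
  [3..5]=∅  "cdd"
  [4..6]=∅  "ddc"
  [0..3]=∅  "adac"
  [1..4]=∅  "dacd"
  [2..5]={C}  "acdd"
  [3..6]=∅  "cddc"
  [0..4]=∅  "adacd"
  [1..5]=∅  "dacdd"
  [2..6]={X4}  "acddc"  orig:{}
  [0..5]=∅  "adacdd"
  [1..6]=∅  "dacddc"
  [0..6]=∅  "adacddc"

S ∉ T[0,6] ⇒ NO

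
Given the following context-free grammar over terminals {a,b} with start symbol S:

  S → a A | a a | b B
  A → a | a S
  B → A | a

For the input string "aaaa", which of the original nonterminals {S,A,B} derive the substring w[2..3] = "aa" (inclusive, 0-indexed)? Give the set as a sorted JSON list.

CNF form of G:
  S -> T0 A | T0 T0 | T1 B
  A -> T0 S | a
  B -> T0 S | a
  T0 -> a
  T1 -> b

Fill CYK table bottom-up (cells [i..j] with 2 ≤ i ≤ j ≤ 3 only):
  cell(2,2) a: {A,B,T0}  orig:{A,B}
  cell(3,3) a: {A,B,T0}  orig:{A,B}
  cell(2,3) aa: {S}

Original NTs in T[2,3] deriving "aa": ["S"]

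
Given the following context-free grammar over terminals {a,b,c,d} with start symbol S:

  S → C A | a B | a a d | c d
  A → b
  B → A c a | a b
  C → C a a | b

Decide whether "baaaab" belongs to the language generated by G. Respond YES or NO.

CNF form of G:
  S -> C A | T0 T3 | T1 B | T1 X6
  A -> b
  B -> A X4 | T1 T2
  C -> C X5 | b
  T0 -> c
  T1 -> a
  T2 -> b
  T3 -> d
  X4 -> T0 T1
  X5 -> T1 T1
  X6 -> T1 T3

CYK fill:
  [0..0]={A,C,T2}  "b"  orig:{A,C}
  [1..1]={T1}  "a"  orig:{}
  [2..2]={T1}  "a"  orig:{}
  [3..3]={T1}  "a"  orig:{}
  [4..4]={T1}  "a"  orig:{}
  [5..5]={A,C,T2}  "b"  orig:{A,C}
  [0..1]=∅  "ba"
  [1..2]={X5}  "aa"  orig:{}
  [2..3]={X5}  "aa"  orig:{}
  [3..4]={X5}  "aa"  orig:{}
  [4..5]={B}  "ab"
  [0..2]={C}  "baa"
  [1..3]=∅  "aaa"
  [2..4]=∅  "aaa"
  [3..5]={S}  "aab"
  [0..3]=∅  "baaa"
  [1..4]=∅  "aaaa"
  [2..5]=∅  "aaab"
  [0..4]={C}  "baaaa"
  [1..5]=∅  "aaaab"
  [0..5]={S}  "baaaab"

S ∈ T[0,5] ⇒ YES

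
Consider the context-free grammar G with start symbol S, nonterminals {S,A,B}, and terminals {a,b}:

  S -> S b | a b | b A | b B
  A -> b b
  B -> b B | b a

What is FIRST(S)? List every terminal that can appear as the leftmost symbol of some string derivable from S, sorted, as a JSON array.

FIRST iteration:
round 1:
  A via A→b b: +{b}
  B via B→b B: +{b}
  S via S→a b: +{a}
  S via S→b A: +{b}
  FIRST[S]={a,b}  FIRST[A]={b}  FIRST[B]={b}
round 2: done
  FIRST[S]={a,b}  FIRST[A]={b}  FIRST[B]={b}

FIRST(S) = ["a", "b"]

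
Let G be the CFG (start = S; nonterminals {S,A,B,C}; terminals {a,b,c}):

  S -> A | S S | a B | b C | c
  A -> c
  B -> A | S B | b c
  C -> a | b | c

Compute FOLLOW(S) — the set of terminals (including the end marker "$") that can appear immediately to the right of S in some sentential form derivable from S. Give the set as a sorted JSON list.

Compute FIRST by fixpoint:
pass 1:
  A via A→c: +{c}
  B via B→A: +{c}
  B via B→b c: +{b}
  C via C→a: +{a}
  C via C→b: +{b}
  C via C→c: +{c}
  S via S→A: +{c}
  S via S→a B: +{a}
  S via S→b C: +{b}
  FIRST[S]={a,b,c}  FIRST[A]={c}  FIRST[B]={b,c}  FIRST[C]={a,b,c}
pass 2:
  B via B→S B: +{a}
  FIRST[S]={a,b,c}  FIRST[A]={c}  FIRST[B]={a,b,c}  FIRST[C]={a,b,c}
pass 3: — fixpoint
  FIRST[S]={a,b,c}  FIRST[A]={c}  FIRST[B]={a,b,c}  FIRST[C]={a,b,c}

FOLLOW sets:
initialize: $ ∈ FOLLOW(S)
round 1:
  B→S B: FOLLOW(S) ⊇ FIRST(B) = {a,b,c}; new: +{a,b,c}
  S→A: FOLLOW(A) ⊇ FOLLOW(S) ⊇ {$,a,b,c}; new: +{$,a,b,c}
  S→a B: FOLLOW(B) ⊇ FOLLOW(S) ⊇ {$,a,b,c}; new: +{$,a,b,c}
  S→b C: FOLLOW(C) ⊇ FOLLOW(S) ⊇ {$,a,b,c}; new: +{$,a,b,c}
  FOLLOW[S]={$,a,b,c}  FOLLOW[A]={$,a,b,c}  FOLLOW[B]={$,a,b,c}  FOLLOW[C]={$,a,b,c}
round 2: (no change)
  FOLLOW[S]={$,a,b,c}  FOLLOW[A]={$,a,b,c}  FOLLOW[B]={$,a,b,c}  FOLLOW[C]={$,a,b,c}

FOLLOW(S) = ["$", "a", "b", "c"]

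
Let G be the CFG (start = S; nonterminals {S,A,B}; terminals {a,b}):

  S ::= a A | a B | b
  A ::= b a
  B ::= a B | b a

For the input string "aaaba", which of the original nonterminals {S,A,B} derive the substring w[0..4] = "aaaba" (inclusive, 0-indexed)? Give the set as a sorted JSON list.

Convert to CNF:
  S -> T1 A | T1 B | b
  A -> T0 T1
  B -> T0 T1 | T1 B
  T0 -> b
  T1 -> a

CYK fill, restricted to cells inside w[0..4]:
  cell(0,0) a: {T1}  orig:{}
  cell(1,1) a: {T1}  orig:{}
  cell(2,2) a: {T1}  orig:{}
  cell(3,3) b: {S,T0}  orig:{S}
  cell(4,4) a: {T1}  orig:{}
  cell(0,1) aa: ∅
  cell(1,2) aa: ∅
  cell(2,3) ab: ∅
  cell(3,4) ba: {A,B}
  cell(0,2) aaa: ∅
  cell(1,3) aab: ∅
  cell(2,4) aba: {B,S}
  cell(0,3) aaab: ∅
  cell(1,4) aaba: {B,S}
  cell(0,4) aaaba: {B,S}

Original NTs in T[0,4] deriving "aaaba": ["B", "S"]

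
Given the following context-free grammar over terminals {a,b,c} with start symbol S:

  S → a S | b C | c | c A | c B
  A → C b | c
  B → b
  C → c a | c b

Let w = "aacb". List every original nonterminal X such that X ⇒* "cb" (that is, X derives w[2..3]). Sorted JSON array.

Convert to CNF:
  S -> T0 C | T1 A | T1 B | T2 S | c
  A -> C T0 | c
  B -> b
  C -> T1 T0 | T1 T2
  T0 -> b
  T1 -> c
  T2 -> a

Fill CYK table bottom-up (cells [i..j] with 2 ≤ i ≤ j ≤ 3 only):
  [2..2]={A,S,T1}  "c"  orig:{A,S}
  [3..3]={B,T0}  "b"  orig:{B}
  [2..3]={C,S}  "cb"

Original NTs in T[2,3] deriving "cb": ["C", "S"]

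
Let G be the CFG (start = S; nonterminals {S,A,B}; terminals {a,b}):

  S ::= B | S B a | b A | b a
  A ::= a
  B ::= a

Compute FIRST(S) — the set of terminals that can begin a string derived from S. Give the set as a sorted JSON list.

Compute FIRST by fixpoint:
pass 1:
  A via A→a: +{a}
  B via B→a: +{a}
  S via S→B: +{a}
  S via S→b A: +{b}
  FIRST(S)={a,b}  FIRST(A)={a}  FIRST(B)={a}
pass 2: — fixpoint
  FIRST(S)={a,b}  FIRST(A)={a}  FIRST(B)={a}

FIRST(S) = ["a", "b"]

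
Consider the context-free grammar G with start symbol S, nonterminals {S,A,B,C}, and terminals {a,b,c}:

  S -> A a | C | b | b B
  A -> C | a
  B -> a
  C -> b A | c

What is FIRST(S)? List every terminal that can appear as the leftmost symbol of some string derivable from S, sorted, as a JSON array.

FIRST sets, iterate to fixpoint:
[1]
  A via A→a: +{a}
  B via B→a: +{a}
  C via C→b A: +{b}
  C via C→c: +{c}
  S via S→A a: +{a}
  S via S→C: +{b,c}
  FIRST(S)={a,b,c}  FIRST(A)={a}  FIRST(B)={a}  FIRST(C)={b,c}
[2]
  A via A→C: +{b,c}
  FIRST(S)={a,b,c}  FIRST(A)={a,b,c}  FIRST(B)={a}  FIRST(C)={b,c}
[3] (no change)
  FIRST(S)={a,b,c}  FIRST(A)={a,b,c}  FIRST(B)={a}  FIRST(C)={b,c}

FIRST(S) = ["a", "b", "c"]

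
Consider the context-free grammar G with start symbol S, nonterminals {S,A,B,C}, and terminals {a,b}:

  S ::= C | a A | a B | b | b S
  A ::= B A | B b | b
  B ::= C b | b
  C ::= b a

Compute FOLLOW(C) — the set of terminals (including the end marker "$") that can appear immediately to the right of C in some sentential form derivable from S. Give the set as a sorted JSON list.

FIRST iteration:
pass 1:
  A via A→b: +{b}
  B via B→b: +{b}
  C via C→b a: +{b}
  S via S→C: +{b}
  S via S→a A: +{a}
  FIRST[S]={a,b}  FIRST[A]={b}  FIRST[B]={b}  FIRST[C]={b}
pass 2: — fixpoint
  FIRST[S]={a,b}  FIRST[A]={b}  FIRST[B]={b}  FIRST[C]={b}

Compute FOLLOW by fixpoint:
seed FOLLOW(S) with $
round 1:
  A→B A: FOLLOW(B) ⊇ FIRST(A) = {b}; new: +{b}
  B→C b: FOLLOW(C) ⊇ FIRST(b) = {b}; new: +{b}
  S→C: FOLLOW(C) ⊇ FOLLOW(S) ⊇ {$}; new: +{$}
  S→a A: FOLLOW(A) ⊇ FOLLOW(S) ⊇ {$}; new: +{$}
  S→a B: FOLLOW(B) ⊇ FOLLOW(S) ⊇ {$}; new: +{$}
  FOLLOW(S)={$}  FOLLOW(A)={$}  FOLLOW(B)={$,b}  FOLLOW(C)={$,b}
round 2: — fixpoint
  FOLLOW(S)={$}  FOLLOW(A)={$}  FOLLOW(B)={$,b}  FOLLOW(C)={$,b}

FOLLOW(C) = ["$", "b"]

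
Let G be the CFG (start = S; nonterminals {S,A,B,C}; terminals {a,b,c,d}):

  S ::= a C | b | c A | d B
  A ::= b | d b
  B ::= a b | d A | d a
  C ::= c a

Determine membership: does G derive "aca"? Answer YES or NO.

Convert to CNF:
  S -> T0 B | T2 C | T3 A | b
  A -> T0 T1 | b
  B -> T0 A | T0 T2 | T2 T1
  C -> T3 T2
  T0 -> d
  T1 -> b
  T2 -> a
  T3 -> c

CYK table (by increasing span):
  [0..0]={T2}  "a"  orig:{}
  [1..1]={T3}  "c"  orig:{}
  [2..2]={T2}  "a"  orig:{}
  [0..1]=∅  "ac"
  [1..2]={C}  "ca"
  [0..2]={S}  "aca"

S ∈ T[0,2] ⇒ YES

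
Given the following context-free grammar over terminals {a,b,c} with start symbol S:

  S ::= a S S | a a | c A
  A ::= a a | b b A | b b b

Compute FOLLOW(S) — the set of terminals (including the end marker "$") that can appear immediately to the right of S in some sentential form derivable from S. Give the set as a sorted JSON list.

FIRST sets, iterate to fixpoint:
round 1:
  A via A→a a: +{a}
  A via A→b b A: +{b}
  S via S→a S S: +{a}
  S via S→c A: +{c}
  FIRST(S)={a,c}  FIRST(A)={a,b}
round 2: (stable)
  FIRST(S)={a,c}  FIRST(A)={a,b}

FOLLOW sets:
seed FOLLOW(S) with $
round 1:
  S→a S S: FOLLOW(S) ⊇ FIRST(S) = {a,c}; new: +{a,c}
  S→c A: FOLLOW(A) ⊇ FOLLOW(S) ⊇ {$,a,c}; new: +{$,a,c}
  S: {$,a,c}  A: {$,a,c}
round 2: (stable)
  S: {$,a,c}  A: {$,a,c}

FOLLOW(S) = ["$", "a", "c"]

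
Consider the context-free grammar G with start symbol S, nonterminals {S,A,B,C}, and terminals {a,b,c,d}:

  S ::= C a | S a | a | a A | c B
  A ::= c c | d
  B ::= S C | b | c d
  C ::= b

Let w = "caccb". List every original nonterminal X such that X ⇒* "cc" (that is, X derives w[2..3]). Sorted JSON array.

CNF form of G:
  S -> C T2 | S T2 | T0 B | T2 A | a
  A -> T0 T0 | d
  B -> S C | T0 T1 | b
  C -> b
  T0 -> c
  T1 -> d
  T2 -> a

CYK table (by increasing span) (cells [i..j] with 2 ≤ i ≤ j ≤ 3 only):
  cell(2,2) c: {T0}  orig:{}
  cell(3,3) c: {T0}  orig:{}
  cell(2,3) cc: {A}

Original NTs in T[2,3] deriving "cc": ["A"]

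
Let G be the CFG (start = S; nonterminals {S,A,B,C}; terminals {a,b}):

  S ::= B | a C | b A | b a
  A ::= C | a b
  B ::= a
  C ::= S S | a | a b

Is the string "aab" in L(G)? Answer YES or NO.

CNF form of G:
  S -> T0 C | T1 A | T1 T0 | a
  A -> S S | T0 T1 | a
  B -> a
  C -> S S | T0 T1 | a
  T0 -> a
  T1 -> b

CYK fill:
  [0..0]={A,B,C,S,T0}  "a"  orig:{A,B,C,S}
  [1..1]={A,B,C,S,T0}  "a"  orig:{A,B,C,S}
  [2..2]={T1}  "b"  orig:{}
  [0..1]={A,C,S}  "aa"
  [1..2]={A,C}  "ab"
  [0..2]={S}  "aab"

S ∈ T[0,2] ⇒ YES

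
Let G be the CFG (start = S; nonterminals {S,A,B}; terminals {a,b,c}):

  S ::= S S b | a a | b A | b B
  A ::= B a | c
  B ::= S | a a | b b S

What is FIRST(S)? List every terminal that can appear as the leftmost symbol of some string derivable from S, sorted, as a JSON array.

Compute FIRST by fixpoint:
pass 1:
  A via A→c: +{c}
  B via B→a a: +{a}
  B via B→b b S: +{b}
  S via S→a a: +{a}
  S via S→b A: +{b}
  S: {a,b}  A: {c}  B: {a,b}
pass 2:
  A via A→B a: +{a,b}
  S: {a,b}  A: {a,b,c}  B: {a,b}
pass 3: done
  S: {a,b}  A: {a,b,c}  B: {a,b}

FIRST(S) = ["a", "b"]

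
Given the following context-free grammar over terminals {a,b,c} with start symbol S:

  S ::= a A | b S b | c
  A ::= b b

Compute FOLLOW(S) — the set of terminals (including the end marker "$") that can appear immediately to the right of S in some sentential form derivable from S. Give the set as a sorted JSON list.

FIRST iteration:
iter 1:
  A via A→b b: +{b}
  S via S→a A: +{a}
  S via S→b S b: +{b}
  S via S→c: +{c}
  FIRST(S)={a,b,c}  FIRST(A)={b}
iter 2: (no change)
  FIRST(S)={a,b,c}  FIRST(A)={b}

Compute FOLLOW by fixpoint:
seed FOLLOW(S) with $
round 1:
  S→a A: FOLLOW(A) ⊇ FOLLOW(S) ⊇ {$}; new: +{$}
  S→b S b: FOLLOW(S) ⊇ FIRST(b) = {b}; new: +{b}
  FOLLOW(S)={$,b}  FOLLOW(A)={$}
round 2:
  S→a A: FOLLOW(A) ⊇ FOLLOW(S) ⊇ {$,b}; new: +{b}
  FOLLOW(S)={$,b}  FOLLOW(A)={$,b}
round 3: (stable)
  FOLLOW(S)={$,b}  FOLLOW(A)={$,b}

FOLLOW(S) = ["$", "b"]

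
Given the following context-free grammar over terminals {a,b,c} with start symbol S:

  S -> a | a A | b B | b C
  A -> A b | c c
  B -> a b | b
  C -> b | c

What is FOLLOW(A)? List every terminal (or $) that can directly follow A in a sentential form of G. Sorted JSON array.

Compute FIRST by fixpoint:
iter 1:
  A via A→c c: +{c}
  B via B→a b: +{a}
  B via B→b: +{b}
  C via C→b: +{b}
  C via C→c: +{c}
  S via S→a: +{a}
  S via S→b B: +{b}
  FIRST(S)={a,b}  FIRST(A)={c}  FIRST(B)={a,b}  FIRST(C)={b,c}
iter 2: (no change)
  FIRST(S)={a,b}  FIRST(A)={c}  FIRST(B)={a,b}  FIRST(C)={b,c}

Compute FOLLOW by fixpoint:
FOLLOW(S) := {$}
[1]
  A→A b: FOLLOW(A) ⊇ FIRST(b) = {b}; new: +{b}
  S→a A: FOLLOW(A) ⊇ FOLLOW(S) ⊇ {$}; new: +{$}
  S→b B: FOLLOW(B) ⊇ FOLLOW(S) ⊇ {$}; new: +{$}
  S→b C: FOLLOW(C) ⊇ FOLLOW(S) ⊇ {$}; new: +{$}
  S: {$}  A: {$,b}  B: {$}  C: {$}
[2] — fixpoint
  S: {$}  A: {$,b}  B: {$}  C: {$}

FOLLOW(A) = ["$", "b"]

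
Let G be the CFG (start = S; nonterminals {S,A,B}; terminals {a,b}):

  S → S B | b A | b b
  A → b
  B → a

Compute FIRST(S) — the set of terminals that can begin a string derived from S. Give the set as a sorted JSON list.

FIRST iteration:
round 1:
  A via A→b: +{b}
  B via B→a: +{a}
  S via S→b A: +{b}
  S: {b}  A: {b}  B: {a}
round 2: (stable)
  S: {b}  A: {b}  B: {a}

FIRST(S) = ["b"]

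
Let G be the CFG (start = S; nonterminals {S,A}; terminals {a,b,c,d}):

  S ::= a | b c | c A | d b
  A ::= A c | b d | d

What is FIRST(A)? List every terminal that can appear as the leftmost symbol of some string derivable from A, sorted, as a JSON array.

FIRST iteration:
pass 1:
  A via A→b d: +{b}
  A via A→d: +{d}
  S via S→a: +{a}
  S via S→b c: +{b}
  S via S→c A: +{c}
  S via S→d b: +{d}
  S: {a,b,c,d}  A: {b,d}
pass 2: — fixpoint
  S: {a,b,c,d}  A: {b,d}

FIRST(A) = ["b", "d"]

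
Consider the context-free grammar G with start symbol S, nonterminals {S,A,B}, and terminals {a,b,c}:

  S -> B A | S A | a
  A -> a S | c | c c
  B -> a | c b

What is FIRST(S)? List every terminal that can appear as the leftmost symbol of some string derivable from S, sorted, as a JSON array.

Compute FIRST by fixpoint:
iter 1:
  A via A→a S: +{a}
  A via A→c: +{c}
  B via B→a: +{a}
  B via B→c b: +{c}
  S via S→B A: +{a,c}
  FIRST[S]={a,c}  FIRST[A]={a,c}  FIRST[B]={a,c}
iter 2: — fixpoint
  FIRST[S]={a,c}  FIRST[A]={a,c}  FIRST[B]={a,c}

FIRST(S) = ["a", "c"]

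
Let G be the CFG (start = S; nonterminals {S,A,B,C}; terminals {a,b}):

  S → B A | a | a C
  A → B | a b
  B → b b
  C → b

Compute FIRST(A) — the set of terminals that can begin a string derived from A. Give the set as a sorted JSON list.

Compute FIRST by fixpoint:
[1]
  A via A→a b: +{a}
  B via B→b b: +{b}
  C via C→b: +{b}
  S via S→B A: +{b}
  S via S→a: +{a}
  FIRST[S]={a,b}  FIRST[A]={a}  FIRST[B]={b}  FIRST[C]={b}
[2]
  A via A→B: +{b}
  FIRST[S]={a,b}  FIRST[A]={a,b}  FIRST[B]={b}  FIRST[C]={b}
[3] — fixpoint
  FIRST[S]={a,b}  FIRST[A]={a,b}  FIRST[B]={b}  FIRST[C]={b}

FIRST(A) = ["a", "b"]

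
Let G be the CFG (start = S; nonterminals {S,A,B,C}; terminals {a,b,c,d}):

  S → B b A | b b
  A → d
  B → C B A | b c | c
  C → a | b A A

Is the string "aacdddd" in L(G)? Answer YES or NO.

Convert to CNF:
  S -> B X4 | T0 T0
  A -> d
  B -> C X2 | T0 T1 | c
  C -> T0 X3 | a
  T0 -> b
  T1 -> c
  X2 -> B A
  X3 -> A A
  X4 -> T0 A

CYK fill:
  cell(0,0) a: {C}
  cell(1,1) a: {C}
  cell(2,2) c: {B,T1}  orig:{B}
  cell(3,3) d: {A}
  cell(4,4) d: {A}
  cell(5,5) d: {A}
  cell(6,6) d: {A}
  cell(0,1) aa: ∅
  cell(1,2) ac: ∅
  cell(2,3) cd: {X2}  orig:{}
  cell(3,4) dd: {X3}  orig:{}
  cell(4,5) dd: {X3}  orig:{}
  cell(5,6) dd: {X3}  orig:{}
  cell(0,2) aac: ∅
  cell(1,3) acd: {B}
  cell(2,4) cdd: ∅
  cell(3,5) ddd: ∅
  cell(4,6) ddd: ∅
  cell(0,3) aacd: ∅
  cell(1,4) acdd: {X2}  orig:{}
  cell(2,5) cddd: ∅
  cell(3,6) dddd: ∅
  cell(0,4) aacdd: {B}
  cell(1,5) acddd: ∅
  cell(2,6) cdddd: ∅
  cell(0,5) aacddd: {X2}  orig:{}
  cell(1,6) acdddd: ∅
  cell(0,6) aacdddd: ∅

S ∉ T[0,6] ⇒ NO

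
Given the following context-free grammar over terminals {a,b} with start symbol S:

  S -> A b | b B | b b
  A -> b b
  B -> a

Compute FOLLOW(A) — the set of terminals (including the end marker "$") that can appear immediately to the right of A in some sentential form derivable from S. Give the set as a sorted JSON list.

FIRST sets, iterate to fixpoint:
round 1:
  A via A→b b: +{b}
  B via B→a: +{a}
  S via S→A b: +{b}
  S: {b}  A: {b}  B: {a}
round 2: (stable)
  S: {b}  A: {b}  B: {a}

FOLLOW sets:
seed FOLLOW(S) with $
iter 1:
  S→A b: FOLLOW(A) ⊇ FIRST(b) = {b}; new: +{b}
  S→b B: FOLLOW(B) ⊇ FOLLOW(S) ⊇ {$}; new: +{$}
  FOLLOW[S]={$}  FOLLOW[A]={b}  FOLLOW[B]={$}
iter 2: (no change)
  FOLLOW[S]={$}  FOLLOW[A]={b}  FOLLOW[B]={$}

FOLLOW(A) = ["b"]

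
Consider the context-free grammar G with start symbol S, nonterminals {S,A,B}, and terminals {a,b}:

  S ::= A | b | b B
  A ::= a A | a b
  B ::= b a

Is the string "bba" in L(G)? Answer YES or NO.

Convert to CNF:
  S -> T0 A | T0 T1 | T1 B | b
  A -> T0 A | T0 T1
  B -> T1 T0
  T0 -> a
  T1 -> b

Fill CYK table bottom-up:
  T[0,0] 'b' = {S,T1}  orig:{S}
  T[1,1] 'b' = {S,T1}  orig:{S}
  T[2,2] 'a' = {T0}  orig:{}
  T[0,1] 'bb' = ∅
  T[1,2] 'ba' = {B}
  T[0,2] 'bba' = {S}

S ∈ T[0,2] ⇒ YES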